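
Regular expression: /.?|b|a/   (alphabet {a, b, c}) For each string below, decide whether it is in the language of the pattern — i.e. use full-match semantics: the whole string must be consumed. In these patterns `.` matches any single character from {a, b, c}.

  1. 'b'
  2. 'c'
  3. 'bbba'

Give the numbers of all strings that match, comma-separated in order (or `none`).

1 → match
2 → match
3 → no match

1, 2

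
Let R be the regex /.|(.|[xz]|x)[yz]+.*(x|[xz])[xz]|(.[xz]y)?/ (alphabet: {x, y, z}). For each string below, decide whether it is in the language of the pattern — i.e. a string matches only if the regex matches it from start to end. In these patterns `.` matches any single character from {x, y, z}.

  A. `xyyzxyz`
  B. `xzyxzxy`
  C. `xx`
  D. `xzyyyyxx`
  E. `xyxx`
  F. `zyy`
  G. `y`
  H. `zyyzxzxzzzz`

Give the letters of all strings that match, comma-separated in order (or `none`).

D, E, G, H

A. `xyyzxyz` → no match
B. `xzyxzxy` → no match
C. `xx` → no match
D. `xzyyyyxx` → match
E. `xyxx` → match
F. `zyy` → no match
G. `y` → match
H. `zyyzxzxzzzz` → match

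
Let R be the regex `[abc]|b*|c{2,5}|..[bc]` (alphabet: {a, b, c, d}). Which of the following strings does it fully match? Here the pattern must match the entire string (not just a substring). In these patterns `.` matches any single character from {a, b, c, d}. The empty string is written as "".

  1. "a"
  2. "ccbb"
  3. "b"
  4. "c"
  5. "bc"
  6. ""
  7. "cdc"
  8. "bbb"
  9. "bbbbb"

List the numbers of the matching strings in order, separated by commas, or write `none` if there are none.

1 → match
2 → no match
3 → match
4 → match
5 → no match
6 → match
7 → match
8 → match
9 → match

1, 3, 4, 6, 7, 8, 9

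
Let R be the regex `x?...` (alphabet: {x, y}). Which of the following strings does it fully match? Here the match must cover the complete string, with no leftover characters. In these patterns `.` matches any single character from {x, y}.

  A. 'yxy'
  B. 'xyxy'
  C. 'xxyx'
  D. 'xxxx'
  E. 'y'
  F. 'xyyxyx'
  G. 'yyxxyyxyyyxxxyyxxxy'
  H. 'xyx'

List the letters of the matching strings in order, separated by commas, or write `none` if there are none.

A, B, C, D, H

A. 'yxy' → match
B. 'xyxy' → match
C. 'xxyx' → match
D. 'xxxx' → match
E. 'y' → no match
F. 'xyyxyx' → no match
G → no match
H. 'xyx' → match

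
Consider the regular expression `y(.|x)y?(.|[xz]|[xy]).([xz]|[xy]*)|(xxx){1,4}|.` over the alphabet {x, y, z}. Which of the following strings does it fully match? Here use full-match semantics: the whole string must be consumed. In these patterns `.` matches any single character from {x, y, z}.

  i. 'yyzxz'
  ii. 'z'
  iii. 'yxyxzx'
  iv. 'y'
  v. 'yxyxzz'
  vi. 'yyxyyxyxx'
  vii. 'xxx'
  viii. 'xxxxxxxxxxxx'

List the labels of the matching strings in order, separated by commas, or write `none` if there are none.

i → match
ii → match
iii → match
iv → match
v → match
vi → match
vii → match
viii → match

i, ii, iii, iv, v, vi, vii, viii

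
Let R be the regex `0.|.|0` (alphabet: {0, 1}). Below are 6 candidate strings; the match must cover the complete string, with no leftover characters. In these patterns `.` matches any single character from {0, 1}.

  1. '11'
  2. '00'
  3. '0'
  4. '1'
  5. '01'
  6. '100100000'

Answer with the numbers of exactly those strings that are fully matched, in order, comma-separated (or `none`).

2, 3, 4, 5

1 → no match
2 → match
3 → match
4 → match
5 → match
6 → no match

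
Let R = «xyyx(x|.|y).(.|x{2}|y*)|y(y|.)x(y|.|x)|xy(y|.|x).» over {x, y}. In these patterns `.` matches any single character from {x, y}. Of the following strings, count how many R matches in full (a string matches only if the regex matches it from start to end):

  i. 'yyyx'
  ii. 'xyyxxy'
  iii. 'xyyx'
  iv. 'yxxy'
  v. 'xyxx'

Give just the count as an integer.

i → no match
ii → match
iii → match
iv → match
v → match
Total matched: 4

4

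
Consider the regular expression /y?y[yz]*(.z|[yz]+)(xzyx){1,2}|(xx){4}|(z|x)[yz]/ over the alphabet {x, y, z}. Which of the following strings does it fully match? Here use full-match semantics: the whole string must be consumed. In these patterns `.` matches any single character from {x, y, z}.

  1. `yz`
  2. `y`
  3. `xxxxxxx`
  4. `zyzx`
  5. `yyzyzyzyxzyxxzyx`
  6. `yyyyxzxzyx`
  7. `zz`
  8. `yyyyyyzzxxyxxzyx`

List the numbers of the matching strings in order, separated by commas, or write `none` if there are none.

5, 6, 7

1 → no match
2 → no match
3 → no match
4 → no match
5 → match
6 → match
7 → match
8 → no match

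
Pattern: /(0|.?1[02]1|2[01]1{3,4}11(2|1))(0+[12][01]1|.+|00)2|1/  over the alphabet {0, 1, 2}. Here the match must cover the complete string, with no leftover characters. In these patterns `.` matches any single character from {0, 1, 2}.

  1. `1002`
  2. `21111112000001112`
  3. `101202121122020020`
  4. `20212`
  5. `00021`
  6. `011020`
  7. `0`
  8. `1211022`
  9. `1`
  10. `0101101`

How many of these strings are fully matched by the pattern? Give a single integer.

1 → no match
2 → match
3 → no match
4 → no match
5 → no match
6 → no match
7 → no match
8 → match
9 → match
10 → no match
Total matched: 3

3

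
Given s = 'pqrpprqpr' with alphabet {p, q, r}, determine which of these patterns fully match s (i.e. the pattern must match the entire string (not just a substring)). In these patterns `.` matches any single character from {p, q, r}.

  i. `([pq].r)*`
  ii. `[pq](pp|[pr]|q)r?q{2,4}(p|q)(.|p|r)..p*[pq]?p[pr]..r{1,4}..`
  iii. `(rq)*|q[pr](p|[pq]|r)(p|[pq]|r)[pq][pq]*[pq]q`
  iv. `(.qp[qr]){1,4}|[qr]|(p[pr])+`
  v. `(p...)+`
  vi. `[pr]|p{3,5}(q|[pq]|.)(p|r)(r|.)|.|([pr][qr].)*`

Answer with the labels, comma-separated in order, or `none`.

i

i → match
ii → no match
iii → no match
iv → no match
v → no match
vi → no match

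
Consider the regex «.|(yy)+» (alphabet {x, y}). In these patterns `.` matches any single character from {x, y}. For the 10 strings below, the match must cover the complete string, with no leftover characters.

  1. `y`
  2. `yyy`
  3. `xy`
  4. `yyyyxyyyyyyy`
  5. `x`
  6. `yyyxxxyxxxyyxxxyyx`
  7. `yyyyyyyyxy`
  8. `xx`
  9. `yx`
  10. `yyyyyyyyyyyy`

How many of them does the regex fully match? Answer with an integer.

3

1 → match
2 → no match
3 → no match
4 → no match
5 → match
6 → no match
7 → no match
8 → no match
9 → no match
10 → match
Total matched: 3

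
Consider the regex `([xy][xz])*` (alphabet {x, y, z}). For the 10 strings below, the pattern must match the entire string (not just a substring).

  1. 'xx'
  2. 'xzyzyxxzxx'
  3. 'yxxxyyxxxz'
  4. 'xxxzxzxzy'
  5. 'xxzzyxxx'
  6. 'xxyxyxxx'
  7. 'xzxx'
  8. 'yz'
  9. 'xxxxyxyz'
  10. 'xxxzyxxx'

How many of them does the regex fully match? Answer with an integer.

7

1 → match
2 → match
3 → no match
4 → no match
5 → no match
6 → match
7 → match
8 → match
9 → match
10 → match
Total matched: 7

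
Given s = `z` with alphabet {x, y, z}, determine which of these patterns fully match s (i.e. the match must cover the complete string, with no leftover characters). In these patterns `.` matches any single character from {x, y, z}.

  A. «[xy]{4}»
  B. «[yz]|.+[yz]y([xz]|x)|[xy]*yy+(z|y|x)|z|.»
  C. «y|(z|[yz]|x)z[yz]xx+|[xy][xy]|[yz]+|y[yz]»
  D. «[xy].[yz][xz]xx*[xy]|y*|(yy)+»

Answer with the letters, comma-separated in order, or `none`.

B, C

A → no match
B → match
C → match
D → no match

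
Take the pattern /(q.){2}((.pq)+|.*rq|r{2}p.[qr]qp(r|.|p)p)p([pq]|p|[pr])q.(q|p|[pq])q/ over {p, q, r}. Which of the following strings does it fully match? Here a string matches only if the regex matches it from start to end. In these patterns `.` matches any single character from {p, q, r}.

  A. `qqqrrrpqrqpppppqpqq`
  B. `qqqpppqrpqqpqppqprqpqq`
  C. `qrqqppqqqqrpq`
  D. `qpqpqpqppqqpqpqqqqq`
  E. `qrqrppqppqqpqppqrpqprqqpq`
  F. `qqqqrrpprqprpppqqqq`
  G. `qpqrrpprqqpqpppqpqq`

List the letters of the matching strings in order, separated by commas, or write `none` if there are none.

A → match
B → match
C → no match
D → match
E → match
F → match
G → no match

A, B, D, E, F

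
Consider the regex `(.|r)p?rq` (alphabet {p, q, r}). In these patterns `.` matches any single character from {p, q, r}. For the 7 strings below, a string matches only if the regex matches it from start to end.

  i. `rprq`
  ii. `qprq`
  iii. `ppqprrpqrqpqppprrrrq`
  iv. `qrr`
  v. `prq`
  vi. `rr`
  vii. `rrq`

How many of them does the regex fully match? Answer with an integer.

i → match
ii → match
iii → no match
iv → no match — must end with `rq`
v → match
vi → no match — must end with `rq`
vii → match
Total matched: 4

4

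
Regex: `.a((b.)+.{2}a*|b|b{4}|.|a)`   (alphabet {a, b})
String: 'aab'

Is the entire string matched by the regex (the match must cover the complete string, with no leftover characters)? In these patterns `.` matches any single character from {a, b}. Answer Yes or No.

Yes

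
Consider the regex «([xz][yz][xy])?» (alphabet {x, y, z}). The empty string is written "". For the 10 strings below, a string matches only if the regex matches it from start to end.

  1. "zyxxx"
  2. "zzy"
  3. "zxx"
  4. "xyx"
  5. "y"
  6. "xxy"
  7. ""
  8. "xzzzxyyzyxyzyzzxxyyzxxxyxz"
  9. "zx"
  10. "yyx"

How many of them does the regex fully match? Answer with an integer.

3

1 → no match
2 → match
3 → no match
4 → match
5 → no match
6 → no match
7 → match
8 → no match
9 → no match
10 → no match
Total matched: 3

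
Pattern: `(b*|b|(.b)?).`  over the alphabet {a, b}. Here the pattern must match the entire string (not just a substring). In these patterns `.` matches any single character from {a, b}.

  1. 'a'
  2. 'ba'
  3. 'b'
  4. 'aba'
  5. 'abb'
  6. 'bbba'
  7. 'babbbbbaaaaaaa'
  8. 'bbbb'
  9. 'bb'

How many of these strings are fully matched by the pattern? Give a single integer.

1 → match
2 → match
3 → match
4 → match
5 → match
6 → match
7 → no match
8 → match
9 → match
Total matched: 8

8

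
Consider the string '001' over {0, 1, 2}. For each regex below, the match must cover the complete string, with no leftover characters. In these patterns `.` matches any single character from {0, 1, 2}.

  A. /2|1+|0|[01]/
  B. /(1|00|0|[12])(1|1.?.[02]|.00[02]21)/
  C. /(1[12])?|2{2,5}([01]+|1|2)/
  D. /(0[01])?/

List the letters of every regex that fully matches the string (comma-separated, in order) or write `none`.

A → no match
B → match
C → no match
D → no match

B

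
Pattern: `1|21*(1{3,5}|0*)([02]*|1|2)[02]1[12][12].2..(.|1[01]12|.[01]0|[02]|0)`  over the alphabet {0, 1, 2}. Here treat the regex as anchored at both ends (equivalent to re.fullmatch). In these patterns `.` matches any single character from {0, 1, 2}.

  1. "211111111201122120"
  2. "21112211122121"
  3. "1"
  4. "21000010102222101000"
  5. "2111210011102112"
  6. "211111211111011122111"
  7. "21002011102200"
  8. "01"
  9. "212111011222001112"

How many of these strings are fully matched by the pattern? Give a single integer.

3

1 → no match
2 → match
3 → match
4 → no match
5 → no match
6 → no match
7 → match
8 → no match
9 → no match
Total matched: 3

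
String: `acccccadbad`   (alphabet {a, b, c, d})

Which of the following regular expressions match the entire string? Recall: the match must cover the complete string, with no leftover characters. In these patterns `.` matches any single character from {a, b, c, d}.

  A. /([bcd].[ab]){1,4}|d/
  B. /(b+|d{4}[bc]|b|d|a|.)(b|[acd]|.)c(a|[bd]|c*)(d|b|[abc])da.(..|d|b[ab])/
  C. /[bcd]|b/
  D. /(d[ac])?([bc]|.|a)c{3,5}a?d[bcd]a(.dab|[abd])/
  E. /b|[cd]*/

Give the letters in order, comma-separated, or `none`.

D

A → no match
B → no match
C → no match
D → match
E → no match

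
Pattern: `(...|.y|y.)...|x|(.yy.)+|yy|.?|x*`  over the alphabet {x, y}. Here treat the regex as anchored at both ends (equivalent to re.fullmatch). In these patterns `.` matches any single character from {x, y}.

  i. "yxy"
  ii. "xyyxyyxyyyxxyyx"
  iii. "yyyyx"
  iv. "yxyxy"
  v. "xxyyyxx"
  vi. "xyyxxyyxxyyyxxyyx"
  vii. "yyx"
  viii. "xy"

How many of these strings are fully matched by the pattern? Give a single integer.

i → no match
ii → no match
iii → match
iv → match
v → no match
vi → no match
vii → no match
viii → no match
Total matched: 2

2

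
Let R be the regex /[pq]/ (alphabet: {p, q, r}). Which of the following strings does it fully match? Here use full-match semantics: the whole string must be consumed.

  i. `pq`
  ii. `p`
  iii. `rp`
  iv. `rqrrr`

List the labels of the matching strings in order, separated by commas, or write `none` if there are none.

ii

i → no match
ii → match
iii → no match
iv → no match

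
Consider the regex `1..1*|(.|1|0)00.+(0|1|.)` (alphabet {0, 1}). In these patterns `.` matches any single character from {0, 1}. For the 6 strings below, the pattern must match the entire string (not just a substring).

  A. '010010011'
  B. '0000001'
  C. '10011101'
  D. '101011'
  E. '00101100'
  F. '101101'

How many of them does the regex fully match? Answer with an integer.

A → no match
B → match
C → match
D → no match
E → no match
F → no match
Total matched: 2

2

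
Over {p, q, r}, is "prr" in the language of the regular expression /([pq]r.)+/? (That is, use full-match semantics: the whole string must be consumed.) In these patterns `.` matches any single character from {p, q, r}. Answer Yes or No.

Yes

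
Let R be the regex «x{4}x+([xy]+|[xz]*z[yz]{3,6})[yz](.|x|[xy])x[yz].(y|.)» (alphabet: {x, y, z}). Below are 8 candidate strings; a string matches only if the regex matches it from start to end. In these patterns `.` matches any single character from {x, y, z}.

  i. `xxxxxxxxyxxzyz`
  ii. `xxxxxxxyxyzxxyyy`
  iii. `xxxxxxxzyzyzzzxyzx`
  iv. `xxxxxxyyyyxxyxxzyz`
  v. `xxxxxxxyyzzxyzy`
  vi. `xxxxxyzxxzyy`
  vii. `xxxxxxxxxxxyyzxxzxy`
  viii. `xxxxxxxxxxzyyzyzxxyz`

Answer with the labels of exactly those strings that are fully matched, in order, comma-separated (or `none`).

i, ii, iii, iv, v, vi, vii

i → match
ii → match
iii → match
iv → match
v → match
vi → match
vii → match
viii → no match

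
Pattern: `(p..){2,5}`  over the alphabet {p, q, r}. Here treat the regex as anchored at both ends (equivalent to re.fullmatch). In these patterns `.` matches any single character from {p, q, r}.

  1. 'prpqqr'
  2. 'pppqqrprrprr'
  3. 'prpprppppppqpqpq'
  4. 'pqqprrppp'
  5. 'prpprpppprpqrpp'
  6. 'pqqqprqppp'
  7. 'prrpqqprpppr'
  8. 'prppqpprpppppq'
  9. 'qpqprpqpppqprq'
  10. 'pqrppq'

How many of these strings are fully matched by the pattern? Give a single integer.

1. 'prpqqr' → no match
2. 'pppqqrprrprr' → no match
3 → no match
4. 'pqqprrppp' → match
5 → no match
6. 'pqqqprqppp' → no match
7. 'prrpqqprpppr' → match
8 → no match
9 → no match — must start with 'p'
10. 'pqrppq' → match
Total matched: 3

3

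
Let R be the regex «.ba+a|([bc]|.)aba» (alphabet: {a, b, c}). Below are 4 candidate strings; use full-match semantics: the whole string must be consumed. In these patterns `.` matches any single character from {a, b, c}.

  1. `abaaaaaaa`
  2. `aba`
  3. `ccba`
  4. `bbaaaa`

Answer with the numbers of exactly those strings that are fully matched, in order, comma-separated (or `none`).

1, 4

1 → match
2 → no match
3 → no match
4 → match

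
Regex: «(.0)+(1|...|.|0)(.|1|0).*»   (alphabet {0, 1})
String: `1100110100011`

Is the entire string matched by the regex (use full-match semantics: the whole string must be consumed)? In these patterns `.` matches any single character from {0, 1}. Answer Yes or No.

No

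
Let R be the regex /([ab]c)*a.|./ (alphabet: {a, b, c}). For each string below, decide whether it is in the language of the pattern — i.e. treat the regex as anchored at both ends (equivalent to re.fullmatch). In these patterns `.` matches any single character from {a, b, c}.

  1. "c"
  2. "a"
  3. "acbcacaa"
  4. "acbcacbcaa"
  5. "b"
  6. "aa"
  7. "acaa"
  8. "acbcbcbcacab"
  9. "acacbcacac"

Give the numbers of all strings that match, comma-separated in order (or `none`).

1, 2, 3, 4, 5, 6, 7, 8, 9

1 → match
2 → match
3 → match
4 → match
5 → match
6 → match
7 → match
8 → match
9 → match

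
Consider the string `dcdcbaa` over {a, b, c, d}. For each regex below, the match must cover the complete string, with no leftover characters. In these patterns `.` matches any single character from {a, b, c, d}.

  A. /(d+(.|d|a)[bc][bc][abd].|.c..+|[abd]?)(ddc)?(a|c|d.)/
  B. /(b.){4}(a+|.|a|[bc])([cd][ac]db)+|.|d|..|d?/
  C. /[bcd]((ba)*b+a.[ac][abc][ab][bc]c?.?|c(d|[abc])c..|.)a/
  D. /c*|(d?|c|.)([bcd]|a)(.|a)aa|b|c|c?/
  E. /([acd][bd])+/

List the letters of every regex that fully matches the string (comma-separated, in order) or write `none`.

A → match
B → no match
C → match
D → no match
E → no match

A, C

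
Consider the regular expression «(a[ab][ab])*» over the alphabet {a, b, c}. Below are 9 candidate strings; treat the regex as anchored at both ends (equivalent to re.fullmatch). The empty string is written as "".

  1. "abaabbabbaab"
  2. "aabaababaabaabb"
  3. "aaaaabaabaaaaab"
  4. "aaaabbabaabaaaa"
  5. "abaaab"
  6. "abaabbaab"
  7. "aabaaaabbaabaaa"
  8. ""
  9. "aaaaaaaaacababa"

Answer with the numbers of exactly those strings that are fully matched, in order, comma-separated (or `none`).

1. "abaabbabbaab" → match
2 → match
3 → match
4 → match
5. "abaaab" → match
6. "abaabbaab" → match
7 → match
8. "" → match
9 → no match

1, 2, 3, 4, 5, 6, 7, 8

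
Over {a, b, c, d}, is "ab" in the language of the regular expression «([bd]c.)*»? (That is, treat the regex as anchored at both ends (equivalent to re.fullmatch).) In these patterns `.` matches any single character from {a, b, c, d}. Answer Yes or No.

No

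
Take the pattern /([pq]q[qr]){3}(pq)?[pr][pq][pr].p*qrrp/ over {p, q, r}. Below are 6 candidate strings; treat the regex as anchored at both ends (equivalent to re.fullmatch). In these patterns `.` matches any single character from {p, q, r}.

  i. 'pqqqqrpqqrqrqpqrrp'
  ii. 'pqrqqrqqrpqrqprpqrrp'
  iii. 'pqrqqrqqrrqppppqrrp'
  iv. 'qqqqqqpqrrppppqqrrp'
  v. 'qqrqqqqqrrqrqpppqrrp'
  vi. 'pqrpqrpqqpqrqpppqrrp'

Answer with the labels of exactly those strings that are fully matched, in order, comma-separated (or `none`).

i, ii, iii, v, vi

i → match
ii → match
iii → match
iv → no match
v → match
vi → match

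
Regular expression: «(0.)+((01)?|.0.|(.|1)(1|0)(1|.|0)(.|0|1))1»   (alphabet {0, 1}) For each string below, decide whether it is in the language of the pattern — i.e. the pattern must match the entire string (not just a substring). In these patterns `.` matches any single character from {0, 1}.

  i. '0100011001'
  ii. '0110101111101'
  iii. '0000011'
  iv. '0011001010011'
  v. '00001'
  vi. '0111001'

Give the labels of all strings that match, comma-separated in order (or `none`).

i, iii, v, vi

i → match
ii → no match
iii → match
iv → no match
v → match
vi → match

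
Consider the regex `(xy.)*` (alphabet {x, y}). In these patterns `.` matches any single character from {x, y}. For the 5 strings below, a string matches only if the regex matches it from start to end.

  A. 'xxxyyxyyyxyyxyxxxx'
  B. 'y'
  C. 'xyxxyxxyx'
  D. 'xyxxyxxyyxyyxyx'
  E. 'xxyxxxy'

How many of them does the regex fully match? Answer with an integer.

2

A → no match
B → no match
C → match
D → match
E → no match
Total matched: 2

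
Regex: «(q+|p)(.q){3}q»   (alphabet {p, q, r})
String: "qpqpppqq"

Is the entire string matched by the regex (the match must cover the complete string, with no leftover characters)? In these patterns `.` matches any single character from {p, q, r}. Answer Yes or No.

No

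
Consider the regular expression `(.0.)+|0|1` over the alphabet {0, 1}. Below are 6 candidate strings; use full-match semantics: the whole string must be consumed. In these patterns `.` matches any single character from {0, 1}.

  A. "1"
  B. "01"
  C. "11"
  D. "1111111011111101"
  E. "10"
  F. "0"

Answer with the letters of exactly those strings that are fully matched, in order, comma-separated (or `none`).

A, F

A → match
B → no match
C → no match
D → no match
E → no match
F → match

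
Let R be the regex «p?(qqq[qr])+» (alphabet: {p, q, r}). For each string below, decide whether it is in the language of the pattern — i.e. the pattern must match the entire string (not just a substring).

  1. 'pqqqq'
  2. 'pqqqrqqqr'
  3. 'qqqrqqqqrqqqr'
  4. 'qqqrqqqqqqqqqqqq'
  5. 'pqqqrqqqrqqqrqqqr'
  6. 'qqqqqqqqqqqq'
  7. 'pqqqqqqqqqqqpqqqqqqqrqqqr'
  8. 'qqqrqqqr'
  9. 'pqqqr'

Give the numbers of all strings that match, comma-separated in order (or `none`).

1, 2, 4, 5, 6, 8, 9

1 → match
2 → match
3 → no match
4 → match
5 → match
6 → match
7 → no match
8 → match
9 → match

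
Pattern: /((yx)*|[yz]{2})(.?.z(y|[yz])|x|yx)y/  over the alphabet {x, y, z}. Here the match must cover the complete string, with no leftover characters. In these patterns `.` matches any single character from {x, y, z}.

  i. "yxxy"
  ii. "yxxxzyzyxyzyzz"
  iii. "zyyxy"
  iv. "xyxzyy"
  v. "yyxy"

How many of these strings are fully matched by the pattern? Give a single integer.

i → match
ii → no match — must end with "y"
iii → match
iv → no match
v → match
Total matched: 3

3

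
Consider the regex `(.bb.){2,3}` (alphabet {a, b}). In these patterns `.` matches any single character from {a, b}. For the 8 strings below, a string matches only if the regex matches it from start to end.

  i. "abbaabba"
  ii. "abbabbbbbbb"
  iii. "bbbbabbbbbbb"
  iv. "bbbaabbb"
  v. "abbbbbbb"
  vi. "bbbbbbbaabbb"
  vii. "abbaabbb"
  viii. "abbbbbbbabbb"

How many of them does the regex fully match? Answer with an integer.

7

i. "abbaabba" → match
ii. "abbabbbbbbb" → no match
iii. "bbbbabbbbbbb" → match
iv. "bbbaabbb" → match
v. "abbbbbbb" → match
vi. "bbbbbbbaabbb" → match
vii. "abbaabbb" → match
viii. "abbbbbbbabbb" → match
Total matched: 7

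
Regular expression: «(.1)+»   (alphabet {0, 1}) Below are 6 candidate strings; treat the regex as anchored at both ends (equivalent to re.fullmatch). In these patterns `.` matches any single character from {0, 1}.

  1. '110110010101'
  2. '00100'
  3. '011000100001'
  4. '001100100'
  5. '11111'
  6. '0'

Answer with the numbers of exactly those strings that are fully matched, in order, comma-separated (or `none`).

1 → no match
2 → no match — must end with '1'
3 → no match
4 → no match — must end with '1'
5 → no match
6 → no match — must end with '1'

none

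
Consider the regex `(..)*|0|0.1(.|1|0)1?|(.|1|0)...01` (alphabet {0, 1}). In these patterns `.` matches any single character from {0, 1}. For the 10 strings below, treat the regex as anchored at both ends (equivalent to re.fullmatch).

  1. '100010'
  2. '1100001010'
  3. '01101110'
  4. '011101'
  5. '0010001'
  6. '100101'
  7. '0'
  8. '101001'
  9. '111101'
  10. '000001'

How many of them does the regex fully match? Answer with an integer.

1 → match
2 → match
3 → match
4 → match
5 → no match
6 → match
7 → match
8 → match
9 → match
10 → match
Total matched: 9

9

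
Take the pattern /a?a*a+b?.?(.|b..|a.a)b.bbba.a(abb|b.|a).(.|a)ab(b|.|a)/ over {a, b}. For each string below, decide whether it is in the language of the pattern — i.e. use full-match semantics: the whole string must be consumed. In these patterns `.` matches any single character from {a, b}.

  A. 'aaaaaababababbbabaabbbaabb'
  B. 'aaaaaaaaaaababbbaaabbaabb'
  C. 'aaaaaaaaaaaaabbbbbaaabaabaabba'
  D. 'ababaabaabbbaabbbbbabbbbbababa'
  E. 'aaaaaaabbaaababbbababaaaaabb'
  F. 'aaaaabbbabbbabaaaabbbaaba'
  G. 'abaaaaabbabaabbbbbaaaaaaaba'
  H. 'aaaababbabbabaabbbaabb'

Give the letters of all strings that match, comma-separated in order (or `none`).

A

A → match
B → no match
C → no match
D → no match
E → no match
F → no match
G → no match
H → no match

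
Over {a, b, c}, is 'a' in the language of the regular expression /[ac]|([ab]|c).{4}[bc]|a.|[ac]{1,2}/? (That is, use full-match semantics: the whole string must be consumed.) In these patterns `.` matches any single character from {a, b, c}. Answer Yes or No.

Yes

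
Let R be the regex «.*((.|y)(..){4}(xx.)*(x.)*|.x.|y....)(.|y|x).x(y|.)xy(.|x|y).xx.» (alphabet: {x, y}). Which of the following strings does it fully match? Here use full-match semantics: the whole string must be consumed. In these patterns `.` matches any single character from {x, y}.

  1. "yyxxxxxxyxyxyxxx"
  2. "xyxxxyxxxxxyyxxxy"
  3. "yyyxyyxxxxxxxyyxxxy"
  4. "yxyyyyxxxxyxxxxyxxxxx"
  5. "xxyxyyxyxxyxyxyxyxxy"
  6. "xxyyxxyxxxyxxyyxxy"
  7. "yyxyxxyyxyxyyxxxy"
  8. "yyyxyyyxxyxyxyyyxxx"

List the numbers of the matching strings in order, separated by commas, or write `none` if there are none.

1 → match
2 → match
3 → match
4 → match
5 → match
6 → no match
7 → match
8 → no match

1, 2, 3, 4, 5, 7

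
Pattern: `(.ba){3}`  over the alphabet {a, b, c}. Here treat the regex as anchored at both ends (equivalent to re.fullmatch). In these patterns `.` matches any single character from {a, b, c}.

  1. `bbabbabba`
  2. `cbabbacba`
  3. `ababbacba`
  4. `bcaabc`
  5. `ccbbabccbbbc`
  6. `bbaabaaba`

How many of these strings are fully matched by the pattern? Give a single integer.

1 → match
2 → match
3 → match
4 → no match — must end with `ba`
5 → no match — must end with `ba`
6 → match
Total matched: 4

4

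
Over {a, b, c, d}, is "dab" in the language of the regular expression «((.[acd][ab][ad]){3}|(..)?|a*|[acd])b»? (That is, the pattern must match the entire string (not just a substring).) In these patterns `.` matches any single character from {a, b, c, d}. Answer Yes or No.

Yes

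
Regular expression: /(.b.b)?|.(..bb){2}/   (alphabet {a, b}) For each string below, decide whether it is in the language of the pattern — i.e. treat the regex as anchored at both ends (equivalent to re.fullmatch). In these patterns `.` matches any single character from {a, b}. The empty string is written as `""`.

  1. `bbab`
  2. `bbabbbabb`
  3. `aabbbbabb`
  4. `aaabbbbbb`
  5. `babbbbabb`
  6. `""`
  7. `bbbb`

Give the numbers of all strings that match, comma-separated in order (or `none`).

1, 2, 3, 4, 5, 6, 7

1. `bbab` → match
2. `bbabbbabb` → match
3. `aabbbbabb` → match
4. `aaabbbbbb` → match
5. `babbbbabb` → match
6. `""` → match
7. `bbbb` → match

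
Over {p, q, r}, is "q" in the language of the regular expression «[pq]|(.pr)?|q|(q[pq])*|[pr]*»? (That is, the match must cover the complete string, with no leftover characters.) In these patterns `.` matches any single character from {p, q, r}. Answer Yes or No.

Yes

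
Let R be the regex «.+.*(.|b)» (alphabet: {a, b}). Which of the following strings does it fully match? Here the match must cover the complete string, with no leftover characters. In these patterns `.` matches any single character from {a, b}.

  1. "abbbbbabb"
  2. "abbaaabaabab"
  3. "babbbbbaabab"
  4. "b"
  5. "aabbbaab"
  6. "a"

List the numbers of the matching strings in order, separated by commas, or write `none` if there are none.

1, 2, 3, 5

1 → match
2 → match
3 → match
4 → no match
5 → match
6 → no match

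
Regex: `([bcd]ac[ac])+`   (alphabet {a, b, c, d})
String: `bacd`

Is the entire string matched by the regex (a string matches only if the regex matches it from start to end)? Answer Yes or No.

No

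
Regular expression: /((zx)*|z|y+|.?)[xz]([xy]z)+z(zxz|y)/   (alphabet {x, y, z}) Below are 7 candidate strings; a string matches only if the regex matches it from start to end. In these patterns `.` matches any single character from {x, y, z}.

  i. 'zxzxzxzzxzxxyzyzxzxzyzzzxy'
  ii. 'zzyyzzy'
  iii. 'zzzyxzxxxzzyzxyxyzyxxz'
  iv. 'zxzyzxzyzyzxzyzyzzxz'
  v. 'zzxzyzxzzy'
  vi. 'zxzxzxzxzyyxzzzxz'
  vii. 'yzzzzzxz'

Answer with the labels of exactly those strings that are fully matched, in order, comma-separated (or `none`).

i → no match
ii → no match
iii → no match
iv → no match
v → match
vi → no match
vii → no match

v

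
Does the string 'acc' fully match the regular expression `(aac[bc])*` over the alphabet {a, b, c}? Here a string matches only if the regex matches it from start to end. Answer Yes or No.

No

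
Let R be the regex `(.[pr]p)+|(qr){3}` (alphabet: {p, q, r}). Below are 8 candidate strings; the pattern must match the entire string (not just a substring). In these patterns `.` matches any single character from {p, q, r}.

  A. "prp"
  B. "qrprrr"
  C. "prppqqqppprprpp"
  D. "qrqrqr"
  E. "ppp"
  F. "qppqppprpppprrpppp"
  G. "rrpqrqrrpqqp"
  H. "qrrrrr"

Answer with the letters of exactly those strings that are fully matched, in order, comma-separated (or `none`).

A → match
B → no match
C → no match
D → match
E → match
F → match
G → no match
H → no match

A, D, E, F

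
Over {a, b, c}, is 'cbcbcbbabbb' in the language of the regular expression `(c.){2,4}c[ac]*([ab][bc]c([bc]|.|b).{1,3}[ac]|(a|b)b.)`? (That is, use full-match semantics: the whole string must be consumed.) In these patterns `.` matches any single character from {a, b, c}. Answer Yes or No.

No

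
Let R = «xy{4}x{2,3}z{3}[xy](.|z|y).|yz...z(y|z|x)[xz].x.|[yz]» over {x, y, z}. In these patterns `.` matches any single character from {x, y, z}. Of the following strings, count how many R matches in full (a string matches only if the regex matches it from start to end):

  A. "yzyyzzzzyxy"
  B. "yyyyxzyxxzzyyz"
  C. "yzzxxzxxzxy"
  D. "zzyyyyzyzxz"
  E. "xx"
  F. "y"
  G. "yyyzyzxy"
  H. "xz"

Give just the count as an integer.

A → match
B → no match
C → match
D → no match
E → no match
F → match
G → no match
H → no match
Total matched: 3

3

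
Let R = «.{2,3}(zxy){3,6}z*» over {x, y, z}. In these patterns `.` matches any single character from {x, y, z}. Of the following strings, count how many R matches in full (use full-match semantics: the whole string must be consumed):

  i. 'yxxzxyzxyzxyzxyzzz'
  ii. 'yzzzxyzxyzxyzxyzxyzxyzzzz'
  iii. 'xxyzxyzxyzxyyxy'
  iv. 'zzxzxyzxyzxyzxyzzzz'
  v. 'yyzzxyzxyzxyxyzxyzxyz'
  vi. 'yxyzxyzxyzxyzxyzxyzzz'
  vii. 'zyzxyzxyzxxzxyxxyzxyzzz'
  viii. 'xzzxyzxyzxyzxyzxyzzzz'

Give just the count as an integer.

i → match
ii → match
iii → no match
iv → match
v → no match
vi → match
vii → no match
viii → match
Total matched: 5

5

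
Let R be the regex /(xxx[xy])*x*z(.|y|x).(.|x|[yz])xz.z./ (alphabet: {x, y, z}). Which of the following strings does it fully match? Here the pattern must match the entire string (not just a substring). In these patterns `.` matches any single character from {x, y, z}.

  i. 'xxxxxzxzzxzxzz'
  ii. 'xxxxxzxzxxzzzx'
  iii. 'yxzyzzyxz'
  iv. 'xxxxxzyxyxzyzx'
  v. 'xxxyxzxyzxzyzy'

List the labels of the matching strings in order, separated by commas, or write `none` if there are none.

i, ii, iv, v

i → match
ii → match
iii → no match
iv → match
v → match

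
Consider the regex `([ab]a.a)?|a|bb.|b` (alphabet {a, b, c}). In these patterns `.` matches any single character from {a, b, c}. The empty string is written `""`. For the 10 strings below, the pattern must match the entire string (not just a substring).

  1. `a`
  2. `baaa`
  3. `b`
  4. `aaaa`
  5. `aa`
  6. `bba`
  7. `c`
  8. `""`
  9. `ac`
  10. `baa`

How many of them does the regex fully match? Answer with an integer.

6

1 → match
2 → match
3 → match
4 → match
5 → no match
6 → match
7 → no match
8 → match
9 → no match
10 → no match
Total matched: 6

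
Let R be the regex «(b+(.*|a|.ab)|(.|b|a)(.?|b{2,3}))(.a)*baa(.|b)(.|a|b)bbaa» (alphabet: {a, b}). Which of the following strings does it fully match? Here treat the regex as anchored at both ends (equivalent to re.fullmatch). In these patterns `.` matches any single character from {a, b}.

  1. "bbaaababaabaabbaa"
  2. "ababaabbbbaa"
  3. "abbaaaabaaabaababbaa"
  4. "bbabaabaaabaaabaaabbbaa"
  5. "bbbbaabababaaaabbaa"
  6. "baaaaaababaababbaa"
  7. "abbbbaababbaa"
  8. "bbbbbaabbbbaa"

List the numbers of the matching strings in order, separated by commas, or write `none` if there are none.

2, 3, 4, 5, 6, 7, 8

1 → no match
2 → match
3 → match
4 → match
5 → match
6 → match
7 → match
8 → match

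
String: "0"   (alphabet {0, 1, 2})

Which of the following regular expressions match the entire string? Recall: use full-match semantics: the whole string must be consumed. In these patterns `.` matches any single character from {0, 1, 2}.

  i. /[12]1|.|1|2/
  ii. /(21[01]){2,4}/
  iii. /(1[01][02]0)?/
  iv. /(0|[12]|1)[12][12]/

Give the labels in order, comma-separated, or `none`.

i → match
ii → no match — must start with "21"
iii → no match
iv → no match

i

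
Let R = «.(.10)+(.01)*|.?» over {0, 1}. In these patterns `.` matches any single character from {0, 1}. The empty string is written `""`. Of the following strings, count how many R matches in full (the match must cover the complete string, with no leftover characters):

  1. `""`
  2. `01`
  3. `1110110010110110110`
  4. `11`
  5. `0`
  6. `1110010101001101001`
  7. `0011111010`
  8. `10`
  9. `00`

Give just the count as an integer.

4

1 → match
2 → no match
3 → match
4 → no match
5 → match
6 → match
7 → no match
8 → no match
9 → no match
Total matched: 4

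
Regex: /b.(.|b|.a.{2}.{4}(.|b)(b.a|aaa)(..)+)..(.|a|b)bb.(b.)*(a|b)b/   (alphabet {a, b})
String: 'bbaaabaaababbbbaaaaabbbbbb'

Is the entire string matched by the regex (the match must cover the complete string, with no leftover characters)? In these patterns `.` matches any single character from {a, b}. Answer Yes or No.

No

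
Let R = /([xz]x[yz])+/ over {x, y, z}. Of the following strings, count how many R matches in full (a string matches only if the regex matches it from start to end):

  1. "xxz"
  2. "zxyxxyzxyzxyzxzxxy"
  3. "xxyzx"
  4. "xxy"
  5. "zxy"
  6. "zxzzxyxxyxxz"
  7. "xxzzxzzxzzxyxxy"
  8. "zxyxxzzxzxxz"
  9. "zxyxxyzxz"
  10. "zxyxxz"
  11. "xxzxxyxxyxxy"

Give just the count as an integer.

10

1. "xxz" → match
2 → match
3. "xxyzx" → no match
4. "xxy" → match
5. "zxy" → match
6. "zxzzxyxxyxxz" → match
7 → match
8. "zxyxxzzxzxxz" → match
9. "zxyxxyzxz" → match
10. "zxyxxz" → match
11. "xxzxxyxxyxxy" → match
Total matched: 10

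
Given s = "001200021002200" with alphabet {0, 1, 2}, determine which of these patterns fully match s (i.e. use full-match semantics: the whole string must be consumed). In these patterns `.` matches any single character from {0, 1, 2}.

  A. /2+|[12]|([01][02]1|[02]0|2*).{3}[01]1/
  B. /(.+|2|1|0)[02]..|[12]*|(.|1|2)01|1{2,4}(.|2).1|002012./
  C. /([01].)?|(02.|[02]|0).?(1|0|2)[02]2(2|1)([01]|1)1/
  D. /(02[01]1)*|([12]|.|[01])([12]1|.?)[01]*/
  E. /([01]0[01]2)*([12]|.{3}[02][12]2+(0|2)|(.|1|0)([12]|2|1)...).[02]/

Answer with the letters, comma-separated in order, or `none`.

A → no match
B → match
C → no match
D → no match
E → match

B, E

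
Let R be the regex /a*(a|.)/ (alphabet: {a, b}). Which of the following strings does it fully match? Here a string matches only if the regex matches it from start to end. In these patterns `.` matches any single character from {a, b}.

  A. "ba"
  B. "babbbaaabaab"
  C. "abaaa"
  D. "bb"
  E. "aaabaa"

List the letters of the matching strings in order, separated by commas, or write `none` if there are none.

A. "ba" → no match
B. "babbbaaabaab" → no match
C. "abaaa" → no match
D. "bb" → no match
E. "aaabaa" → no match

none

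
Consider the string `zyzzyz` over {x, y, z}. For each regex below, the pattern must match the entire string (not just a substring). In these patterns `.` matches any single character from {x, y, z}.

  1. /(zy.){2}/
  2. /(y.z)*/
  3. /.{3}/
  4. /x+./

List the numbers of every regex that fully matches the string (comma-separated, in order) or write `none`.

1

1 → match
2 → no match
3 → no match
4 → no match — must start with `x`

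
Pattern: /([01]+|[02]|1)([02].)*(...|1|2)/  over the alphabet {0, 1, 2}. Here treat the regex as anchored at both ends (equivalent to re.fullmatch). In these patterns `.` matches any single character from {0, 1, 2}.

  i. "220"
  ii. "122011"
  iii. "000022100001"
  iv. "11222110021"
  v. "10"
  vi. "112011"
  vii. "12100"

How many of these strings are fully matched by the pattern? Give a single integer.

i → no match
ii → match
iii → match
iv → no match
v → no match
vi → no match
vii → no match
Total matched: 2

2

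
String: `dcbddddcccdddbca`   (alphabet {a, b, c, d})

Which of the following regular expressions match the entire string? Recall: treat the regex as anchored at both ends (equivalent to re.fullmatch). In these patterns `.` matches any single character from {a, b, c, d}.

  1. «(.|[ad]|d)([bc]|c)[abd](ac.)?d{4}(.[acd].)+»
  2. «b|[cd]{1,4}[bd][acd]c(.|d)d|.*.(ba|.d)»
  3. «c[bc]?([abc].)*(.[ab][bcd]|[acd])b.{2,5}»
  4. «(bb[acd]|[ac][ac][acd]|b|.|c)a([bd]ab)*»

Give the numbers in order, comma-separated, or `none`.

1

1 → match
2 → no match
3 → no match — must start with `c`
4 → no match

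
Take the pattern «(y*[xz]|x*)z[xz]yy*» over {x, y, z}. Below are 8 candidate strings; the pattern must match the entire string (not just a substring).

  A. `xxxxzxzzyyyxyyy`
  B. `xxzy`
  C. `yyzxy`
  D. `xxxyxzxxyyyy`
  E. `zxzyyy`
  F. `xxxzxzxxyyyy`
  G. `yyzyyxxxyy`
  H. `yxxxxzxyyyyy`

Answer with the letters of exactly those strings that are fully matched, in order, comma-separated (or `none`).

A → no match
B → no match
C → no match
D → no match
E → no match
F → no match
G → no match
H → no match

none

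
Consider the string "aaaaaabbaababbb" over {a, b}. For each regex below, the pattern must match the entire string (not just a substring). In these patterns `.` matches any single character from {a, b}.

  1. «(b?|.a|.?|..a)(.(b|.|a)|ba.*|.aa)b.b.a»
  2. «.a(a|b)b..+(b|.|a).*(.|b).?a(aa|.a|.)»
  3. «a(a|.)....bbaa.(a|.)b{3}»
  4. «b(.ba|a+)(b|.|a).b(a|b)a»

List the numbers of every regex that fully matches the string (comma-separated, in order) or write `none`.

3

1 → no match — must end with "a"
2 → no match
3 → match
4 → no match — must start with "b"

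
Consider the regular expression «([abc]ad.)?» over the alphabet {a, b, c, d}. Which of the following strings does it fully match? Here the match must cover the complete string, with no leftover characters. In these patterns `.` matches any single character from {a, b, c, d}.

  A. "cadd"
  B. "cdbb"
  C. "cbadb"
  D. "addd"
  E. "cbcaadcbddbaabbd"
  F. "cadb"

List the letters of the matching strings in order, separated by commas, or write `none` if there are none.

A → match
B → no match
C → no match
D → no match
E → no match
F → match

A, F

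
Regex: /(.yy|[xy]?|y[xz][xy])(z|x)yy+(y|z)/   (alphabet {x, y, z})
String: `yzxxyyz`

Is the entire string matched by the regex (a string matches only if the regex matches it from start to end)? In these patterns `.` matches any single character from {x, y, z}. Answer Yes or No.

Yes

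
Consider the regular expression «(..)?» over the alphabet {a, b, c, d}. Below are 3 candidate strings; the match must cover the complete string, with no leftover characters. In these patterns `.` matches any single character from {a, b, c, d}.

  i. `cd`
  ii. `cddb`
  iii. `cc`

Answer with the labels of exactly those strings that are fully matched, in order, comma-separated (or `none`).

i, iii

i → match
ii → no match
iii → match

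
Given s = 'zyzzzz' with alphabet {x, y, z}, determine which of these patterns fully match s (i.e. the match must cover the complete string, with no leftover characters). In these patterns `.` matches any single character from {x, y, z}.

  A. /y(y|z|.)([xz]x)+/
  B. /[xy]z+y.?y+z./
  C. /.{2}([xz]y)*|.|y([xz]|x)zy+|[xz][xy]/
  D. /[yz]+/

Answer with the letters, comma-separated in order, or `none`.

A → no match — must start with 'y'
B → no match
C → no match
D → match

D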